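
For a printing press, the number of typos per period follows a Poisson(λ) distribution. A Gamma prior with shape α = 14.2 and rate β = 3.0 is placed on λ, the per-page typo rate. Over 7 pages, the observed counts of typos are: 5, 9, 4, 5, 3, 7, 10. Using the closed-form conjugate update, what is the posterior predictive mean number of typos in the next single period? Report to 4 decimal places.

With a Gamma(shape α, rate β) prior, the Poisson likelihood is conjugate: the posterior is Gamma(α + ΣXᵢ, β + n).
Sum of counts S = 43 over n = 7 pages.
Posterior: Gamma(α+S, β+n) = Gamma(14.2+43, 3.0+7) = Gamma(57.2, 10.0).
The predictive distribution for one future period is NegBinom with mean α/β = 5.7200.

5.7200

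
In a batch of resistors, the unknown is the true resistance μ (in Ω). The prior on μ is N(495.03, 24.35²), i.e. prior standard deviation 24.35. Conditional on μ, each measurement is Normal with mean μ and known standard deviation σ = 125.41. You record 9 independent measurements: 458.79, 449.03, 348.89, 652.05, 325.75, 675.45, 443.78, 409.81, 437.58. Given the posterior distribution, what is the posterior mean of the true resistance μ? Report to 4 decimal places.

487.8763

For Normal data with known variance σ², a Normal(μ₀, σ₀²) prior on μ is conjugate. Posterior precision = 1/σ₀² + n/σ²; posterior mean is the precision-weighted average of μ₀ and x̄.
Σxᵢ = 458.79 + 449.03 + 348.89 + 652.05 + 325.75 + 675.45 + 443.78 + 409.81 + 437.58 = 4201.13, so n·x̄ = 4201.13.
σ₀² = 24.35² = 592.9225, σ² = 125.41² = 15727.6681; σ² + n·σ₀² = 15727.6681 + 9·592.9225 = 21063.9706.
Posterior mean = (μ₀/σ₀² + n·x̄/σ²)/(1/σ₀² + n/σ²) = (σ²·μ₀ + σ₀²·n·x̄)/(σ² + n·σ₀²) = (15727.6681·495.03 + 592.9225·4201.13)/21063.9706 = 10276612.041968/21063.9706 = 487.8763.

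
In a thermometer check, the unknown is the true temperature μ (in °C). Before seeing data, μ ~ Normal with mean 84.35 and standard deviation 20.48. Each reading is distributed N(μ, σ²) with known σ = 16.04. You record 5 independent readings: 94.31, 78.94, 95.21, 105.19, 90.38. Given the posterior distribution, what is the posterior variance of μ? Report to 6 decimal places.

45.833412

For Normal data with known variance σ², a Normal(μ₀, σ₀²) prior on μ is conjugate. Posterior precision = 1/σ₀² + n/σ²; posterior mean is the precision-weighted average of μ₀ and x̄.
σ₀² = 20.48² = 419.4304, σ² = 16.04² = 257.2816; σ² + n·σ₀² = 257.2816 + 5·419.4304 = 2354.4336.
Posterior precision = 1/σ₀² + n/σ² = 1/419.4304 + 5/257.2816 = (σ² + n·σ₀²)/(σ₀²σ²) = 2354.4336/(419.4304·257.2816); posterior variance σₙ² = σ₀²σ²/(σ² + n·σ₀²) = 419.4304·257.2816/2354.4336 = 45.833412.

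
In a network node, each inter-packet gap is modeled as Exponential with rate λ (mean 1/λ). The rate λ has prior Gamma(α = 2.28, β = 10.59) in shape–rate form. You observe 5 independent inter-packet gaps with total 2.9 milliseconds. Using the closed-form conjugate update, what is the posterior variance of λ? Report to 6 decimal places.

With a Gamma(shape α, rate β) prior on the exponential rate λ, the posterior after n observations with total T = Σxᵢ is Gamma(α+n, β+T).
Posterior: Gamma(2.28+5, 10.59+2.9) = Gamma(7.28, 13.49).
Var = α/β² = 0.040004.

0.040004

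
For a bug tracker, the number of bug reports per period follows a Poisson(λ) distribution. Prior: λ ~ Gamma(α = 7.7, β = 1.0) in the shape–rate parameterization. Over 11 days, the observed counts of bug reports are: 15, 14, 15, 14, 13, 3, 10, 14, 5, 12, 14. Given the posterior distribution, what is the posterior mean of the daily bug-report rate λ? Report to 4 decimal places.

With a Gamma(shape α, rate β) prior, the Poisson likelihood is conjugate: the posterior is Gamma(α + ΣXᵢ, β + n).
Sum of counts S = 129 over n = 11 days.
Posterior: Gamma(α+S, β+n) = Gamma(7.7+129, 1.0+11) = Gamma(136.7, 12.0).
Posterior mean = α/β = 136.7/12.0 = 11.3917.

11.3917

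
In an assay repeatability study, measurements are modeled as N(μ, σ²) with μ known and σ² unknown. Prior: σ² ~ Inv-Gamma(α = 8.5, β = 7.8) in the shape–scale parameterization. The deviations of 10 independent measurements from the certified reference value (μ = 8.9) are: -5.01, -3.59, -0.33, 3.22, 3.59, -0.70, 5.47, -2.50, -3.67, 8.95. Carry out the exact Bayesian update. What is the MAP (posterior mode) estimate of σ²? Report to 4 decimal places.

With known mean μ and an Inverse-Gamma(α, β) prior on σ², the Normal likelihood is conjugate: posterior is Inv-Gamma(α + n/2, β + Σ(xᵢ−μ)²/2).
Σ(xᵢ−μ)² = (-5.01)² + (-3.59)² + (-0.33)² + (3.22)² + (3.59)² + (-0.70)² + (5.47)² + (-2.50)² + (-3.67)² + (8.95)² = 191.5859.
Posterior: Inv-Gamma(8.5 + 10/2, 7.8 + 191.5859/2) = Inv-Gamma(13.50, 103.59295).
Mode = β/(α+1) = 103.59295/14.50 = 7.1443.

7.1443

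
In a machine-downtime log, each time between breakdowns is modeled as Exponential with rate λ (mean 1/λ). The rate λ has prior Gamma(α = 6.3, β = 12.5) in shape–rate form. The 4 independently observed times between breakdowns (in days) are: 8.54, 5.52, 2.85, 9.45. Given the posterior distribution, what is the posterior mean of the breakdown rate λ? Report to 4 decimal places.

0.2651

With a Gamma(shape α, rate β) prior on the exponential rate λ, the posterior after n observations with total T = Σxᵢ is Gamma(α+n, β+T).
Sum of observations T = 26.36 days; n = 4.
Posterior: Gamma(6.3+4, 12.5+26.36) = Gamma(10.3, 38.86).
Posterior mean of λ = α/β = 10.3/38.86 = 0.2651.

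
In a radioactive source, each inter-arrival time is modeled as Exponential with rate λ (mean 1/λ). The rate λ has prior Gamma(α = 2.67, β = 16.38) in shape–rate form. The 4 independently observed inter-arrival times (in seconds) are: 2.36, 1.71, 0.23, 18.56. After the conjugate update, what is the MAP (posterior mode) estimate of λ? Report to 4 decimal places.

With a Gamma(shape α, rate β) prior on the exponential rate λ, the posterior after n observations with total T = Σxᵢ is Gamma(α+n, β+T).
Sum of observations T = 22.86 seconds; n = 4.
Posterior: Gamma(2.67+4, 16.38+22.86) = Gamma(6.67, 39.24).
Mode = (α−1)/β = 0.1445.

0.1445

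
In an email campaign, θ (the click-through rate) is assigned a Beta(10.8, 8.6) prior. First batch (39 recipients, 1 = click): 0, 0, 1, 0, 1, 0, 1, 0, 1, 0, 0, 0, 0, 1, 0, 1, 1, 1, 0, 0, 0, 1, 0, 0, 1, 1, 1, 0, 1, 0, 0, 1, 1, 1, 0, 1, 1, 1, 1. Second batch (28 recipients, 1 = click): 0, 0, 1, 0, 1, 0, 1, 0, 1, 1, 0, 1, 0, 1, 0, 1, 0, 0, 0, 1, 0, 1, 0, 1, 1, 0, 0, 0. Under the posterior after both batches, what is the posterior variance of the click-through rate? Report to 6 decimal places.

0.002860

The Beta prior is conjugate to a Binomial/Bernoulli likelihood; the update adds successes to α and failures to β.
After batch 1: Beta(10.8+20, 8.6+19) = Beta(30.8, 27.6).
After batch 2: Beta(30.8+12, 27.6+16) = Beta(42.8, 43.6).
Var = αβ/((α+β)²(α+β+1)) = 42.8·43.6/(86.4²·87.4) = 0.002860.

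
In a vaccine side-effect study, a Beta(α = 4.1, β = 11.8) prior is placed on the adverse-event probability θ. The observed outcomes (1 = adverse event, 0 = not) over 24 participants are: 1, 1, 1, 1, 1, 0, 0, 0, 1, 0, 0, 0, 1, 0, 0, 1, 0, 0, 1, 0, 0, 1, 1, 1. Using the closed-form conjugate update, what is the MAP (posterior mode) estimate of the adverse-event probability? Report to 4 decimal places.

The Beta prior is conjugate to a Binomial/Bernoulli likelihood; the update adds successes to α and failures to β.
Posterior: Beta(α+k, β+n−k) = Beta(4.1+12, 11.8+12) = Beta(16.1, 23.8).
Mode of Beta(a,b) for a,b>1 is (a−1)/(a+b−2) = 15.1/37.9 = 0.3984.

0.3984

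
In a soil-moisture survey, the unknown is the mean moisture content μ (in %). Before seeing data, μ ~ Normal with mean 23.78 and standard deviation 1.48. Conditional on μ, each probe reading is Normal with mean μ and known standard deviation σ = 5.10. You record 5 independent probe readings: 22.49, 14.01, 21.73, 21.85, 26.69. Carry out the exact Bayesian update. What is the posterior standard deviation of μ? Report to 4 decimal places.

1.2415

For Normal data with known variance σ², a Normal(μ₀, σ₀²) prior on μ is conjugate. Posterior precision = 1/σ₀² + n/σ²; posterior mean is the precision-weighted average of μ₀ and x̄.
σ₀² = 1.48² = 2.1904, σ² = 5.10² = 26.01; σ² + n·σ₀² = 26.01 + 5·2.1904 = 36.962.
Posterior precision = 1/σ₀² + n/σ² = 1/2.1904 + 5/26.01 = (σ² + n·σ₀²)/(σ₀²σ²) = 36.962/(2.1904·26.01); posterior variance σₙ² = σ₀²σ²/(σ² + n·σ₀²) = 2.1904·26.01/36.962 = 1.541375.
Posterior SD = √σₙ² = √(2.1904·26.01/36.962) = 1.2415.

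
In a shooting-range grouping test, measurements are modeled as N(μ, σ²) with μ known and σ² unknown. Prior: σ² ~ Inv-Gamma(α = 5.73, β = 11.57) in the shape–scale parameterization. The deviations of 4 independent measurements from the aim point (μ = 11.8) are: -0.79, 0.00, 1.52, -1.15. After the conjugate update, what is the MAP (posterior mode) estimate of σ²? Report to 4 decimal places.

1.5691

With known mean μ and an Inverse-Gamma(α, β) prior on σ², the Normal likelihood is conjugate: posterior is Inv-Gamma(α + n/2, β + Σ(xᵢ−μ)²/2).
Σ(xᵢ−μ)² = (-0.79)² + (0.00)² + (1.52)² + (-1.15)² = 4.2570.
Posterior: Inv-Gamma(5.73 + 4/2, 11.57 + 4.2570/2) = Inv-Gamma(7.73, 13.69850).
Mode = β/(α+1) = 13.69850/8.73 = 1.5691.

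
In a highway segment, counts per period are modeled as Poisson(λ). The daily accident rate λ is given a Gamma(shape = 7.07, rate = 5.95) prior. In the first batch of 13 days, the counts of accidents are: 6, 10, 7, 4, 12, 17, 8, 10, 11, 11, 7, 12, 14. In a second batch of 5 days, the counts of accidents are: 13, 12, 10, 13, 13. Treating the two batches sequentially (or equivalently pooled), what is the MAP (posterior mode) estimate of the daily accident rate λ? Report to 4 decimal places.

With a Gamma(shape α, rate β) prior, the Poisson likelihood is conjugate: the posterior is Gamma(α + ΣXᵢ, β + n).
Batch 1: sum of counts S = 129 over n = 13 days.
After batch 1: Gamma(α+S, β+n) = Gamma(7.07+129, 5.95+13) = Gamma(136.07, 18.95).
Batch 2: sum of counts S = 61 over n = 5 days.
After batch 2: Gamma(α+S, β+n) = Gamma(136.07+61, 18.95+5) = Gamma(197.07, 23.95).
Mode of Gamma(α,β) for α≥1 is (α−1)/β = 196.07/23.95 = 8.1866.

8.1866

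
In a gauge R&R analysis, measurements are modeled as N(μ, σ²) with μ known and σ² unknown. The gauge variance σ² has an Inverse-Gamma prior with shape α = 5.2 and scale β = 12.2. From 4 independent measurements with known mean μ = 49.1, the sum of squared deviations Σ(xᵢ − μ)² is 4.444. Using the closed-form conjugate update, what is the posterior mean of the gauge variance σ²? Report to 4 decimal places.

With known mean μ and an Inverse-Gamma(α, β) prior on σ², the Normal likelihood is conjugate: posterior is Inv-Gamma(α + n/2, β + Σ(xᵢ−μ)²/2).
Posterior: Inv-Gamma(5.2 + 4/2, 12.2 + 4.444/2) = Inv-Gamma(7.20, 14.4220).
E[σ²|data] = β/(α−1) = 14.4220/6.20 = 2.3261.

2.3261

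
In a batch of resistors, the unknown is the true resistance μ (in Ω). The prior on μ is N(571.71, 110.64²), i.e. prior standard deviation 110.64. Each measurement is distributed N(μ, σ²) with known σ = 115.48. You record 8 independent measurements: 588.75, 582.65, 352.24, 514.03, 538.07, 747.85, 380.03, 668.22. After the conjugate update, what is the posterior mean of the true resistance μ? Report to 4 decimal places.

549.5039

For Normal data with known variance σ², a Normal(μ₀, σ₀²) prior on μ is conjugate. Posterior precision = 1/σ₀² + n/σ²; posterior mean is the precision-weighted average of μ₀ and x̄.
Σxᵢ = 588.75 + 582.65 + 352.24 + 514.03 + 538.07 + 747.85 + 380.03 + 668.22 = 4371.84, so n·x̄ = 4371.84.
σ₀² = 110.64² = 12241.2096, σ² = 115.48² = 13335.6304; σ² + n·σ₀² = 13335.6304 + 8·12241.2096 = 111265.3072.
Posterior mean = (μ₀/σ₀² + n·x̄/σ²)/(1/σ₀² + n/σ²) = (σ²·μ₀ + σ₀²·n·x̄)/(σ² + n·σ₀²) = (13335.6304·571.71 + 12241.2096·4371.84)/111265.3072 = 61140723.033648/111265.3072 = 549.5039.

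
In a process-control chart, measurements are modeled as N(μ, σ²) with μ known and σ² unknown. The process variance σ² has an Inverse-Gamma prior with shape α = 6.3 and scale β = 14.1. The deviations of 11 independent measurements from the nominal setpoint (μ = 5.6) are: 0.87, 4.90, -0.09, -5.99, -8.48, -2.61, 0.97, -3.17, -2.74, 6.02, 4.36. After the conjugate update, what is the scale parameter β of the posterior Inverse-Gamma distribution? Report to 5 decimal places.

120.66250

With known mean μ and an Inverse-Gamma(α, β) prior on σ², the Normal likelihood is conjugate: posterior is Inv-Gamma(α + n/2, β + Σ(xᵢ−μ)²/2).
Σ(xᵢ−μ)² = (0.87)² + (4.90)² + (-0.09)² + (-5.99)² + (-8.48)² + (-2.61)² + (0.97)² + (-3.17)² + (-2.74)² + (6.02)² + (4.36)² = 213.1250.
Posterior: Inv-Gamma(6.3 + 11/2, 14.1 + 213.1250/2) = Inv-Gamma(11.80, 120.66250).
Posterior β = 120.66250.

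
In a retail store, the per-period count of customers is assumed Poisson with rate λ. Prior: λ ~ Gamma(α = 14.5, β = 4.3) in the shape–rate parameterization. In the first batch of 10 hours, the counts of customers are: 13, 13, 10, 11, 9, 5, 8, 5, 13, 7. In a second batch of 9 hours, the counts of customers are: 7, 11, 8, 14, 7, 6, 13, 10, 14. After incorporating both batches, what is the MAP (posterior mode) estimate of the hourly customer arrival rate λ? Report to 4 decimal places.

With a Gamma(shape α, rate β) prior, the Poisson likelihood is conjugate: the posterior is Gamma(α + ΣXᵢ, β + n).
Batch 1: sum of counts S = 94 over n = 10 hours.
After batch 1: Gamma(α+S, β+n) = Gamma(14.5+94, 4.3+10) = Gamma(108.5, 14.3).
Batch 2: sum of counts S = 90 over n = 9 hours.
After batch 2: Gamma(α+S, β+n) = Gamma(108.5+90, 14.3+9) = Gamma(198.5, 23.3).
Mode of Gamma(α,β) for α≥1 is (α−1)/β = 197.5/23.3 = 8.4764.

8.4764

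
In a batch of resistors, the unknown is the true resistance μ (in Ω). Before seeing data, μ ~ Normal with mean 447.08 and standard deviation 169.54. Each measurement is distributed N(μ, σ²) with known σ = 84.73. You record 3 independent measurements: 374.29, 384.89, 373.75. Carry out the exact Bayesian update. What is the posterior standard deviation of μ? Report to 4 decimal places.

47.0015

For Normal data with known variance σ², a Normal(μ₀, σ₀²) prior on μ is conjugate. Posterior precision = 1/σ₀² + n/σ²; posterior mean is the precision-weighted average of μ₀ and x̄.
σ₀² = 169.54² = 28743.8116, σ² = 84.73² = 7179.1729; σ² + n·σ₀² = 7179.1729 + 3·28743.8116 = 93410.6077.
Posterior precision = 1/σ₀² + n/σ² = 1/28743.8116 + 3/7179.1729 = (σ² + n·σ₀²)/(σ₀²σ²) = 93410.6077/(28743.8116·7179.1729); posterior variance σₙ² = σ₀²σ²/(σ² + n·σ₀²) = 28743.8116·7179.1729/93410.6077 = 2209.136611.
Posterior SD = √σₙ² = √(28743.8116·7179.1729/93410.6077) = 47.0015.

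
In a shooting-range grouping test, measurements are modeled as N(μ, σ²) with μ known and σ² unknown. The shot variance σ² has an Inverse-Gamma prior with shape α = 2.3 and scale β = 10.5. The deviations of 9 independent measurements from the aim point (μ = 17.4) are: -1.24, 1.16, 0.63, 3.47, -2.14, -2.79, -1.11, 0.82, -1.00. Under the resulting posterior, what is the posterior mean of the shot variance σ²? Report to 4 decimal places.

4.4473

With known mean μ and an Inverse-Gamma(α, β) prior on σ², the Normal likelihood is conjugate: posterior is Inv-Gamma(α + n/2, β + Σ(xᵢ−μ)²/2).
Σ(xᵢ−μ)² = (-1.24)² + (1.16)² + (0.63)² + (3.47)² + (-2.14)² + (-2.79)² + (-1.11)² + (0.82)² + (-1.00)² = 30.5892.
Posterior: Inv-Gamma(2.3 + 9/2, 10.5 + 30.5892/2) = Inv-Gamma(6.80, 25.79460).
E[σ²|data] = β/(α−1) = 25.79460/5.80 = 4.4473.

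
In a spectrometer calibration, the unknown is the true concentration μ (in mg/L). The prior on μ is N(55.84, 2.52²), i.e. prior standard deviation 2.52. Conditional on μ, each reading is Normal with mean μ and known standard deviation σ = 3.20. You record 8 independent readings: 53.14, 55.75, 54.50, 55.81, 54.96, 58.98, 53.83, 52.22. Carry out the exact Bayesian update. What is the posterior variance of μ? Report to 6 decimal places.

1.065280

For Normal data with known variance σ², a Normal(μ₀, σ₀²) prior on μ is conjugate. Posterior precision = 1/σ₀² + n/σ²; posterior mean is the precision-weighted average of μ₀ and x̄.
σ₀² = 2.52² = 6.3504, σ² = 3.20² = 10.24; σ² + n·σ₀² = 10.24 + 8·6.3504 = 61.0432.
Posterior precision = 1/σ₀² + n/σ² = 1/6.3504 + 8/10.24 = (σ² + n·σ₀²)/(σ₀²σ²) = 61.0432/(6.3504·10.24); posterior variance σₙ² = σ₀²σ²/(σ² + n·σ₀²) = 6.3504·10.24/61.0432 = 1.065280.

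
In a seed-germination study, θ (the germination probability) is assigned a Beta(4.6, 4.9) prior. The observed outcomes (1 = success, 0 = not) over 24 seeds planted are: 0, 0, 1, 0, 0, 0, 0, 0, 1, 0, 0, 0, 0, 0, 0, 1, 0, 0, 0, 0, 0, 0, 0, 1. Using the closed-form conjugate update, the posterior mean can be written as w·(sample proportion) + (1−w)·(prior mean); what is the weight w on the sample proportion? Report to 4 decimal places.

The Beta prior is conjugate to a Binomial/Bernoulli likelihood; the update adds successes to α and failures to β.
Posterior mean = (α₀+k)/(α₀+β₀+n) = [n/(α₀+β₀+n)]·(k/n) + [(α₀+β₀)/(α₀+β₀+n)]·α₀/(α₀+β₀), so only n and the prior enter the weight.
The weight on the data is w = n/(α₀+β₀+n) = 24/(4.6+4.9+24) = 24/33.5 = 0.7164.

0.7164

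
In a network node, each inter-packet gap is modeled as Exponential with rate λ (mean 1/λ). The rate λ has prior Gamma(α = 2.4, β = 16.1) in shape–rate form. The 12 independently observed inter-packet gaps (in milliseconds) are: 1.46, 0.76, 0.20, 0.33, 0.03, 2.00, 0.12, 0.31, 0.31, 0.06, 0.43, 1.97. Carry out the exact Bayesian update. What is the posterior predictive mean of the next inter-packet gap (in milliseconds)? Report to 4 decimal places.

With a Gamma(shape α, rate β) prior on the exponential rate λ, the posterior after n observations with total T = Σxᵢ is Gamma(α+n, β+T).
Sum of observations T = 7.98 milliseconds; n = 12.
Posterior: Gamma(2.4+12, 16.1+7.98) = Gamma(14.4, 24.08).
The predictive distribution for the next observation is Lomax; its mean is β/(α−1) = 24.08/13.4 = 1.7970.

1.7970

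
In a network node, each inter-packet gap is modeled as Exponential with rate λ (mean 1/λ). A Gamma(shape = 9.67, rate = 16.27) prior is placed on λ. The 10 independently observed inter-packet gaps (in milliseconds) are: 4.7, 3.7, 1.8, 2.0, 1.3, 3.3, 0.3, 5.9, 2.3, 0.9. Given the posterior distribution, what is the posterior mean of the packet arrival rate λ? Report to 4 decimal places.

With a Gamma(shape α, rate β) prior on the exponential rate λ, the posterior after n observations with total T = Σxᵢ is Gamma(α+n, β+T).
Sum of observations T = 26.2 milliseconds; n = 10.
Posterior: Gamma(9.67+10, 16.27+26.2) = Gamma(19.67, 42.47).
Posterior mean of λ = α/β = 19.67/42.47 = 0.4632.

0.4632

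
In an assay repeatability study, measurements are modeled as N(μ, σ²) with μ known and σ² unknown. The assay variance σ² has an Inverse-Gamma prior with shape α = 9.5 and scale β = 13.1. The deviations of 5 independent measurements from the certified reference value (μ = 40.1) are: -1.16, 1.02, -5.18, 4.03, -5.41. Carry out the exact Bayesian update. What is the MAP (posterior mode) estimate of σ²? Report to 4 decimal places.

With known mean μ and an Inverse-Gamma(α, β) prior on σ², the Normal likelihood is conjugate: posterior is Inv-Gamma(α + n/2, β + Σ(xᵢ−μ)²/2).
Σ(xᵢ−μ)² = (-1.16)² + (1.02)² + (-5.18)² + (4.03)² + (-5.41)² = 74.7274.
Posterior: Inv-Gamma(9.5 + 5/2, 13.1 + 74.7274/2) = Inv-Gamma(12.00, 50.46370).
Mode = β/(α+1) = 50.46370/13.00 = 3.8818.

3.8818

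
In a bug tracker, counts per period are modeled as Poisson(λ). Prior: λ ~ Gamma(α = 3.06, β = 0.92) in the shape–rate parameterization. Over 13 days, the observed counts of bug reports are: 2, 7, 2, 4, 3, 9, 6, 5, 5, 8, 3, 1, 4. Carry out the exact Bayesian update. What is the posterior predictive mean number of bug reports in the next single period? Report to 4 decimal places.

4.4583

With a Gamma(shape α, rate β) prior, the Poisson likelihood is conjugate: the posterior is Gamma(α + ΣXᵢ, β + n).
Sum of counts S = 59 over n = 13 days.
Posterior: Gamma(α+S, β+n) = Gamma(3.06+59, 0.92+13) = Gamma(62.06, 13.92).
The predictive distribution for one future period is NegBinom with mean α/β = 4.4583.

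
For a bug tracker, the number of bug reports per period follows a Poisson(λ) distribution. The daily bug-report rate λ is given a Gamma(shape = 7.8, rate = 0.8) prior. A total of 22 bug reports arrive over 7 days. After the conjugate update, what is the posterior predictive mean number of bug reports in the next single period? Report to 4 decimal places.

With a Gamma(shape α, rate β) prior, the Poisson likelihood is conjugate: the posterior is Gamma(α + ΣXᵢ, β + n).
Posterior: Gamma(α+S, β+n) = Gamma(7.8+22, 0.8+7) = Gamma(29.8, 7.8).
The predictive distribution for one future period is NegBinom with mean α/β = 3.8205.

3.8205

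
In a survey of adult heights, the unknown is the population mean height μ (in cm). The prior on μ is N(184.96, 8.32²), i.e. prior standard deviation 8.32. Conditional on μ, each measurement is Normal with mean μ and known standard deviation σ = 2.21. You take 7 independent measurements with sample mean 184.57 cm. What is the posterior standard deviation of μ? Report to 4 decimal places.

0.8311

For Normal data with known variance σ², a Normal(μ₀, σ₀²) prior on μ is conjugate. Posterior precision = 1/σ₀² + n/σ²; posterior mean is the precision-weighted average of μ₀ and x̄.
σ₀² = 8.32² = 69.2224, σ² = 2.21² = 4.8841; σ² + n·σ₀² = 4.8841 + 7·69.2224 = 489.4409.
Posterior precision = 1/σ₀² + n/σ² = 1/69.2224 + 7/4.8841 = (σ² + n·σ₀²)/(σ₀²σ²) = 489.4409/(69.2224·4.8841); posterior variance σₙ² = σ₀²σ²/(σ² + n·σ₀²) = 69.2224·4.8841/489.4409 = 0.690766.
Posterior SD = √σₙ² = √(69.2224·4.8841/489.4409) = 0.8311.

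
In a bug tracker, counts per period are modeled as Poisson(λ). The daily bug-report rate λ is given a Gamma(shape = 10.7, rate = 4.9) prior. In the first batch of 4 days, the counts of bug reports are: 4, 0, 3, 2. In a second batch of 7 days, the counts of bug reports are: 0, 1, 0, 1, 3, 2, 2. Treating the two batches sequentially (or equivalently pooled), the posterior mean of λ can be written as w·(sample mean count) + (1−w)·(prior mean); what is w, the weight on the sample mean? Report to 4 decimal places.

0.6918

With a Gamma(shape α, rate β) prior, the Poisson likelihood is conjugate: the posterior is Gamma(α + ΣXᵢ, β + n).
Total number of days: n = 4 + 7 = 11.
Posterior mean = (α₀+S)/(β₀+n) = [n/(β₀+n)]·(S/n) + [β₀/(β₀+n)]·(α₀/β₀), so only n and β₀ enter the weight.
Weight on data w = n/(β₀+n) = 11/(4.9+11) = 11/15.9 = 0.6918.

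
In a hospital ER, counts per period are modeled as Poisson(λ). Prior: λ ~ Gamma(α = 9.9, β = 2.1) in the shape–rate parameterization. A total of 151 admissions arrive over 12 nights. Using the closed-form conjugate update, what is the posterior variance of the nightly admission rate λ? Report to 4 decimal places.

With a Gamma(shape α, rate β) prior, the Poisson likelihood is conjugate: the posterior is Gamma(α + ΣXᵢ, β + n).
Posterior: Gamma(α+S, β+n) = Gamma(9.9+151, 2.1+12) = Gamma(160.9, 14.1).
Var = α/β² = 160.9/14.1² = 0.8093.

0.8093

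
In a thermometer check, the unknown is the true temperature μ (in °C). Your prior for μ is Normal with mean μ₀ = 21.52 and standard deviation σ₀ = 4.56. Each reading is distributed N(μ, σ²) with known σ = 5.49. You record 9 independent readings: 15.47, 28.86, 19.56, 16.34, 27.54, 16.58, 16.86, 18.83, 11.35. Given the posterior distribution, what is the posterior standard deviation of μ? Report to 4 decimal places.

For Normal data with known variance σ², a Normal(μ₀, σ₀²) prior on μ is conjugate. Posterior precision = 1/σ₀² + n/σ²; posterior mean is the precision-weighted average of μ₀ and x̄.
σ₀² = 4.56² = 20.7936, σ² = 5.49² = 30.1401; σ² + n·σ₀² = 30.1401 + 9·20.7936 = 217.2825.
Posterior precision = 1/σ₀² + n/σ² = 1/20.7936 + 9/30.1401 = (σ² + n·σ₀²)/(σ₀²σ²) = 217.2825/(20.7936·30.1401); posterior variance σₙ² = σ₀²σ²/(σ² + n·σ₀²) = 20.7936·30.1401/217.2825 = 2.884361.
Posterior SD = √σₙ² = √(20.7936·30.1401/217.2825) = 1.6983.

1.6983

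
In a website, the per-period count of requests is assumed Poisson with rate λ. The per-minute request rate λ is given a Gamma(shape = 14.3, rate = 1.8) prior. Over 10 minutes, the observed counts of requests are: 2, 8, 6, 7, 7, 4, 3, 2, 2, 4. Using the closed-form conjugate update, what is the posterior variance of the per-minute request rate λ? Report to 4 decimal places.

With a Gamma(shape α, rate β) prior, the Poisson likelihood is conjugate: the posterior is Gamma(α + ΣXᵢ, β + n).
Sum of counts S = 45 over n = 10 minutes.
Posterior: Gamma(α+S, β+n) = Gamma(14.3+45, 1.8+10) = Gamma(59.3, 11.8).
Var = α/β² = 59.3/11.8² = 0.4259.

0.4259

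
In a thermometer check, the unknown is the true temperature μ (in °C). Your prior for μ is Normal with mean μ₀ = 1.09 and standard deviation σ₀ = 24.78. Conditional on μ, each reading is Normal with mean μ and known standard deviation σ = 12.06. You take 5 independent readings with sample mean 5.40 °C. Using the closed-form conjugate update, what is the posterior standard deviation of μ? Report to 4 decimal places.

5.2700

For Normal data with known variance σ², a Normal(μ₀, σ₀²) prior on μ is conjugate. Posterior precision = 1/σ₀² + n/σ²; posterior mean is the precision-weighted average of μ₀ and x̄.
σ₀² = 24.78² = 614.0484, σ² = 12.06² = 145.4436; σ² + n·σ₀² = 145.4436 + 5·614.0484 = 3215.6856.
Posterior precision = 1/σ₀² + n/σ² = 1/614.0484 + 5/145.4436 = (σ² + n·σ₀²)/(σ₀²σ²) = 3215.6856/(614.0484·145.4436); posterior variance σₙ² = σ₀²σ²/(σ² + n·σ₀²) = 614.0484·145.4436/3215.6856 = 27.773054.
Posterior SD = √σₙ² = √(614.0484·145.4436/3215.6856) = 5.2700.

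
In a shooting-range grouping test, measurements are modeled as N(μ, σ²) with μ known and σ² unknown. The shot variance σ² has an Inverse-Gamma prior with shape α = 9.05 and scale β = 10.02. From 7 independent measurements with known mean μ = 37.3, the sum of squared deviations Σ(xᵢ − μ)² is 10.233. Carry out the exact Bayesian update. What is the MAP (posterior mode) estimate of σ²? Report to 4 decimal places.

With known mean μ and an Inverse-Gamma(α, β) prior on σ², the Normal likelihood is conjugate: posterior is Inv-Gamma(α + n/2, β + Σ(xᵢ−μ)²/2).
Posterior: Inv-Gamma(9.05 + 7/2, 10.02 + 10.233/2) = Inv-Gamma(12.55, 15.1365).
Mode = β/(α+1) = 15.1365/13.55 = 1.1171.

1.1171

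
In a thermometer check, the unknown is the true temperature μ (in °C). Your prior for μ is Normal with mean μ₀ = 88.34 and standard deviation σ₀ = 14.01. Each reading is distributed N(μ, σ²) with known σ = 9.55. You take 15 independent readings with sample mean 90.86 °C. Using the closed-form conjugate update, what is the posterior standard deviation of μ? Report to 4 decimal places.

For Normal data with known variance σ², a Normal(μ₀, σ₀²) prior on μ is conjugate. Posterior precision = 1/σ₀² + n/σ²; posterior mean is the precision-weighted average of μ₀ and x̄.
σ₀² = 14.01² = 196.2801, σ² = 9.55² = 91.2025; σ² + n·σ₀² = 91.2025 + 15·196.2801 = 3035.404.
Posterior precision = 1/σ₀² + n/σ² = 1/196.2801 + 15/91.2025 = (σ² + n·σ₀²)/(σ₀²σ²) = 3035.404/(196.2801·91.2025); posterior variance σₙ² = σ₀²σ²/(σ² + n·σ₀²) = 196.2801·91.2025/3035.404 = 5.897480.
Posterior SD = √σₙ² = √(196.2801·91.2025/3035.404) = 2.4285.

2.4285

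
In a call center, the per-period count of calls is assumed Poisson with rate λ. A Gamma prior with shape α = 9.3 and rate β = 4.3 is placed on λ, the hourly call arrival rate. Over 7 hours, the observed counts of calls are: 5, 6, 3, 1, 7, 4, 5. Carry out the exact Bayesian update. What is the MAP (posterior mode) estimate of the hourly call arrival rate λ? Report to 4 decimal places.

With a Gamma(shape α, rate β) prior, the Poisson likelihood is conjugate: the posterior is Gamma(α + ΣXᵢ, β + n).
Sum of counts S = 31 over n = 7 hours.
Posterior: Gamma(α+S, β+n) = Gamma(9.3+31, 4.3+7) = Gamma(40.3, 11.3).
Mode of Gamma(α,β) for α≥1 is (α−1)/β = 39.3/11.3 = 3.4779.

3.4779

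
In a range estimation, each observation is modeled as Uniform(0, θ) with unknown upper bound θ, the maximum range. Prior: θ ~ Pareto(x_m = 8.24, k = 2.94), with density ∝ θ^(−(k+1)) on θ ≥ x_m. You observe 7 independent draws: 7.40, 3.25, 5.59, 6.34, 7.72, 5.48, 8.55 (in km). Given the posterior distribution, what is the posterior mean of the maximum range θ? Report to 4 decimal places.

A Pareto(scale x_m, shape k) prior on the upper bound θ of Uniform(0, θ) is conjugate: posterior is Pareto(max(x_m, max xᵢ), k + n).
Sample maximum = 8.55; prior scale x_m = 8.24 → posterior scale = max = 8.55.
Posterior shape = 2.94 + 7 = 9.94.
E[θ|data] = k·x_m/(k−1) = 9.94·8.55/8.94 = 9.5064.

9.5064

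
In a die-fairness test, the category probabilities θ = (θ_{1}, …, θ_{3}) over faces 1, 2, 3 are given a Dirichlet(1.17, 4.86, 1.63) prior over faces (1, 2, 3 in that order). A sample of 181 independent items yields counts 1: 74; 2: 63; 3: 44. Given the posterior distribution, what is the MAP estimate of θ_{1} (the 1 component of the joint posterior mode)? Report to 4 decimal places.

The Dirichlet prior is conjugate to the Multinomial likelihood: each posterior αⱼ = prior αⱼ + observed count nⱼ.
Posterior concentration: (75.17, 67.86, 45.63), total = 188.66.
Joint mode component: (α_{1}−1)/(Σα−K) = 74.17/185.66 = 0.3995.

0.3995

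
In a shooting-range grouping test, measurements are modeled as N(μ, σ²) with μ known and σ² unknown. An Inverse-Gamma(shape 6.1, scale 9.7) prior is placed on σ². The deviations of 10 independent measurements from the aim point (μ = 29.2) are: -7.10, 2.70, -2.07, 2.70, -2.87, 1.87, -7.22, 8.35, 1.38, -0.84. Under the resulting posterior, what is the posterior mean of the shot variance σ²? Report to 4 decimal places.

11.1322

With known mean μ and an Inverse-Gamma(α, β) prior on σ², the Normal likelihood is conjugate: posterior is Inv-Gamma(α + n/2, β + Σ(xᵢ−μ)²/2).
Σ(xᵢ−μ)² = (-7.10)² + (2.70)² + (-2.07)² + (2.70)² + (-2.87)² + (1.87)² + (-7.22)² + (8.35)² + (1.38)² + (-0.84)² = 205.4696.
Posterior: Inv-Gamma(6.1 + 10/2, 9.7 + 205.4696/2) = Inv-Gamma(11.10, 112.43480).
E[σ²|data] = β/(α−1) = 112.43480/10.10 = 11.1322.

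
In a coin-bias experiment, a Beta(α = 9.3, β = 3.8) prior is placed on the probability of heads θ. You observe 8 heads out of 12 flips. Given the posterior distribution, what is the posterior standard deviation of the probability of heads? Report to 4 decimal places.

The Beta prior is conjugate to a Binomial/Bernoulli likelihood; the update adds successes to α and failures to β.
Posterior: Beta(α+k, β+n−k) = Beta(9.3+8, 3.8+4) = Beta(17.3, 7.8).
Var = αβ/((α+β)²(α+β+1)) = 17.3·7.8/(25.1²·26.1) = 0.00820640; SD = √0.00820640 = 0.0906.

0.0906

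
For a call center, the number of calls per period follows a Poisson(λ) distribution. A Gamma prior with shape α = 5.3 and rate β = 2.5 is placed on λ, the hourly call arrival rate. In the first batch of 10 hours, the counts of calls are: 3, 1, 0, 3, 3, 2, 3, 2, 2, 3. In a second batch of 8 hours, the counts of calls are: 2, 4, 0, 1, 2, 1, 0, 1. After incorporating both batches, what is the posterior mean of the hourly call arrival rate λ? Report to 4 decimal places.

With a Gamma(shape α, rate β) prior, the Poisson likelihood is conjugate: the posterior is Gamma(α + ΣXᵢ, β + n).
Batch 1: sum of counts S = 22 over n = 10 hours.
After batch 1: Gamma(α+S, β+n) = Gamma(5.3+22, 2.5+10) = Gamma(27.3, 12.5).
Batch 2: sum of counts S = 11 over n = 8 hours.
After batch 2: Gamma(α+S, β+n) = Gamma(27.3+11, 12.5+8) = Gamma(38.3, 20.5).
Posterior mean = α/β = 38.3/20.5 = 1.8683.

1.8683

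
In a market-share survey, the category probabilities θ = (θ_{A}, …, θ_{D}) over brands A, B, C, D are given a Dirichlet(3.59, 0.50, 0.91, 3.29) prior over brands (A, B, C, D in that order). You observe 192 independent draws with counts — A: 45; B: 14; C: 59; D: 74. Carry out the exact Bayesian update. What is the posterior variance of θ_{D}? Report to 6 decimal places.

The Dirichlet prior is conjugate to the Multinomial likelihood: each posterior αⱼ = prior αⱼ + observed count nⱼ.
Posterior concentration: (48.59, 14.50, 59.91, 77.29), total = 200.29.
Var[θ_j] = α_j(Σα−α_j)/((Σα)²(Σα+1)) = 77.29·123.00/(200.29²·201.29) = 0.001177.

0.001177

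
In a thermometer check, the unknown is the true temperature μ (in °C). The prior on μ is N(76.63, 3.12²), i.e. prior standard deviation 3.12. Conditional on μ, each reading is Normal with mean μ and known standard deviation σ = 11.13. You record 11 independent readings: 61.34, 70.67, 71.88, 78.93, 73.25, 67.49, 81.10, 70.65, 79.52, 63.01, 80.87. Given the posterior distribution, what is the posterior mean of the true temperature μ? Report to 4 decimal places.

74.7662

For Normal data with known variance σ², a Normal(μ₀, σ₀²) prior on μ is conjugate. Posterior precision = 1/σ₀² + n/σ²; posterior mean is the precision-weighted average of μ₀ and x̄.
Σxᵢ = 61.34 + 70.67 + 71.88 + 78.93 + 73.25 + 67.49 + 81.10 + 70.65 + 79.52 + 63.01 + 80.87 = 798.71, so n·x̄ = 798.71.
σ₀² = 3.12² = 9.7344, σ² = 11.13² = 123.8769; σ² + n·σ₀² = 123.8769 + 11·9.7344 = 230.9553.
Posterior mean = (μ₀/σ₀² + n·x̄/σ²)/(1/σ₀² + n/σ²) = (σ²·μ₀ + σ₀²·n·x̄)/(σ² + n·σ₀²) = (123.8769·76.63 + 9.7344·798.71)/230.9553 = 17267.649471/230.9553 = 74.7662.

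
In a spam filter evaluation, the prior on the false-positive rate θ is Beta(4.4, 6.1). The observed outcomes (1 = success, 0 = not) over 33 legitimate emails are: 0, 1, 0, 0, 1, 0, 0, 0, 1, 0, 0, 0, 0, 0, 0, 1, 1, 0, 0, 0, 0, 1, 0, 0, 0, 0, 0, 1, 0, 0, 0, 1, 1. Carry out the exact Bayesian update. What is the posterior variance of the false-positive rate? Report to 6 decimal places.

0.004790

The Beta prior is conjugate to a Binomial/Bernoulli likelihood; the update adds successes to α and failures to β.
Posterior: Beta(α+k, β+n−k) = Beta(4.4+9, 6.1+24) = Beta(13.4, 30.1).
Var = αβ/((α+β)²(α+β+1)) = 13.4·30.1/(43.5²·44.5) = 0.004790.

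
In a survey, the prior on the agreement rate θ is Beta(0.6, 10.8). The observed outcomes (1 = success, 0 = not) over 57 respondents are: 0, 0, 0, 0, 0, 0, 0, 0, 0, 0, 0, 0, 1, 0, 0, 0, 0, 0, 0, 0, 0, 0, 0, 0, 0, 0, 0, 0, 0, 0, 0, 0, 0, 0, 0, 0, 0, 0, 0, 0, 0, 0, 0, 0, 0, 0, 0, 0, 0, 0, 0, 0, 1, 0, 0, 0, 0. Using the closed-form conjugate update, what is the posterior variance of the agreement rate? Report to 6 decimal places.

The Beta prior is conjugate to a Binomial/Bernoulli likelihood; the update adds successes to α and failures to β.
Posterior: Beta(α+k, β+n−k) = Beta(0.6+2, 10.8+55) = Beta(2.6, 65.8).
Var = αβ/((α+β)²(α+β+1)) = 2.6·65.8/(68.4²·69.4) = 0.000527.

0.000527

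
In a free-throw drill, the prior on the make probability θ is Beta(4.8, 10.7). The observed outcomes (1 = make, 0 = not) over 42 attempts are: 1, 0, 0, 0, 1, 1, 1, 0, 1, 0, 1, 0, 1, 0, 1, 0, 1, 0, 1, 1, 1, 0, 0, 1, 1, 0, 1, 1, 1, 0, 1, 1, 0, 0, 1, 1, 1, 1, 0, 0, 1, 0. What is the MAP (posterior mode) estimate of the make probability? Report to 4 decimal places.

0.5009

The Beta prior is conjugate to a Binomial/Bernoulli likelihood; the update adds successes to α and failures to β.
Posterior: Beta(α+k, β+n−k) = Beta(4.8+24, 10.7+18) = Beta(28.8, 28.7).
Mode of Beta(a,b) for a,b>1 is (a−1)/(a+b−2) = 27.8/55.5 = 0.5009.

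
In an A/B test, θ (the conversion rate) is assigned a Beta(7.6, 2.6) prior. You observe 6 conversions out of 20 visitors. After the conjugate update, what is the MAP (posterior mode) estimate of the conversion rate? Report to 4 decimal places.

The Beta prior is conjugate to a Binomial/Bernoulli likelihood; the update adds successes to α and failures to β.
Posterior: Beta(α+k, β+n−k) = Beta(7.6+6, 2.6+14) = Beta(13.6, 16.6).
Mode of Beta(a,b) for a,b>1 is (a−1)/(a+b−2) = 12.6/28.2 = 0.4468.

0.4468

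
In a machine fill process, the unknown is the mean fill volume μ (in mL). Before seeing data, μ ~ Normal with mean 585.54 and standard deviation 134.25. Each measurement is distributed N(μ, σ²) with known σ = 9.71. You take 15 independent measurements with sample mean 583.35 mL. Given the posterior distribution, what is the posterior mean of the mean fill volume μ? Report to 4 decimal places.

For Normal data with known variance σ², a Normal(μ₀, σ₀²) prior on μ is conjugate. Posterior precision = 1/σ₀² + n/σ²; posterior mean is the precision-weighted average of μ₀ and x̄.
n·x̄ = 15·583.35 = 8750.25.
σ₀² = 134.25² = 18023.0625, σ² = 9.71² = 94.2841; σ² + n·σ₀² = 94.2841 + 15·18023.0625 = 270440.2216.
Posterior mean = (μ₀/σ₀² + n·x̄/σ²)/(1/σ₀² + n/σ²) = (σ²·μ₀ + σ₀²·n·x̄)/(σ² + n·σ₀²) = (94.2841·585.54 + 18023.0625·8750.25)/270440.2216 = 157761509.752539/270440.2216 = 583.3508.

583.3508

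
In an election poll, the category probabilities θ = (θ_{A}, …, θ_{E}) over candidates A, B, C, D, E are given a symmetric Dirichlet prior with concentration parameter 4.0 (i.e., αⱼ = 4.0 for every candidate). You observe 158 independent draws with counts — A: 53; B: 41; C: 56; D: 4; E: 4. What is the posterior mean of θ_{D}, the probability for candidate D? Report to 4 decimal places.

The Dirichlet prior is conjugate to the Multinomial likelihood: each posterior αⱼ = prior αⱼ + observed count nⱼ.
Posterior concentration: (57.0, 45.0, 60.0, 8.0, 8.0), total = 178.0.
E[θ_{D}|data] = α_{D}/Σα = 8.0/178.0 = 0.0449.

0.0449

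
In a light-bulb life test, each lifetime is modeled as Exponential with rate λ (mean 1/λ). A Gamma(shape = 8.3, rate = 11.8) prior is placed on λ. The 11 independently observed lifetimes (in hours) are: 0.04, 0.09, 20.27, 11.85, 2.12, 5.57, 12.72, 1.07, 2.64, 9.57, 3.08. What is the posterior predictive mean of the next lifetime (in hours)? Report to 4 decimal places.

With a Gamma(shape α, rate β) prior on the exponential rate λ, the posterior after n observations with total T = Σxᵢ is Gamma(α+n, β+T).
Sum of observations T = 69.02 hours; n = 11.
Posterior: Gamma(8.3+11, 11.8+69.02) = Gamma(19.3, 80.82).
The predictive distribution for the next observation is Lomax; its mean is β/(α−1) = 80.82/18.3 = 4.4164.

4.4164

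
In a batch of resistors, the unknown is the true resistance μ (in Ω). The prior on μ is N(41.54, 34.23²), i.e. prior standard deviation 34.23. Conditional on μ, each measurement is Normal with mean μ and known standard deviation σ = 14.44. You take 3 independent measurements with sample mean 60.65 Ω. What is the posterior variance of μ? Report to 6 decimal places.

For Normal data with known variance σ², a Normal(μ₀, σ₀²) prior on μ is conjugate. Posterior precision = 1/σ₀² + n/σ²; posterior mean is the precision-weighted average of μ₀ and x̄.
σ₀² = 34.23² = 1171.6929, σ² = 14.44² = 208.5136; σ² + n·σ₀² = 208.5136 + 3·1171.6929 = 3723.5923.
Posterior precision = 1/σ₀² + n/σ² = 1/1171.6929 + 3/208.5136 = (σ² + n·σ₀²)/(σ₀²σ²) = 3723.5923/(1171.6929·208.5136); posterior variance σₙ² = σ₀²σ²/(σ² + n·σ₀²) = 1171.6929·208.5136/3723.5923 = 65.612421.

65.612421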